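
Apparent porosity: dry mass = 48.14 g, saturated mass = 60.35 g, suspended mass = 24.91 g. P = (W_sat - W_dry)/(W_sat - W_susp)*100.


P = (60.35 - 48.14) / (60.35 - 24.91) * 100 = 12.21 / 35.44 * 100 = 34.5%

34.5


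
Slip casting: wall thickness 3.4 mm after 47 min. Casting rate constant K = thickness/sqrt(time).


K = 3.4 / sqrt(47) = 3.4 / 6.8557 = 0.496 mm/min^0.5

0.496


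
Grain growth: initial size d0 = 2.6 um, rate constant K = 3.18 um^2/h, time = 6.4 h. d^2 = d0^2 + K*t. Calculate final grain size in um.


d^2 = 2.6^2 + 3.18*6.4 = 27.112
d = sqrt(27.112) = 5.21 um

5.21


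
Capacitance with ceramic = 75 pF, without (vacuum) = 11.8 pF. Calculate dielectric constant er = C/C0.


er = 75 / 11.8 = 6.36

6.36


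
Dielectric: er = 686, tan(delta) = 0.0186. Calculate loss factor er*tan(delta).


Loss = 686 * 0.0186 = 12.76

12.76


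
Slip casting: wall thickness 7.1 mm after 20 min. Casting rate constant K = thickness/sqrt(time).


K = 7.1 / sqrt(20) = 7.1 / 4.4721 = 1.588 mm/min^0.5

1.588


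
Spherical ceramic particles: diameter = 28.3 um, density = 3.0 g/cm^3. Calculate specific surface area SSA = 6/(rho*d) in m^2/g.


SSA = 6 / (3.0 * 28.3) = 0.071 m^2/g

0.071


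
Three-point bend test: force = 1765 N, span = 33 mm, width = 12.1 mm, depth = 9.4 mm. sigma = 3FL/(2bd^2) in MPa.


sigma = 3*1765*33/(2*12.1*9.4^2) = 81.7 MPa

81.7


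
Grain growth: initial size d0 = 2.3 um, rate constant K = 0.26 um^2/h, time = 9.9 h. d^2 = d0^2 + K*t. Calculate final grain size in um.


d^2 = 2.3^2 + 0.26*9.9 = 7.864
d = sqrt(7.864) = 2.8 um

2.8


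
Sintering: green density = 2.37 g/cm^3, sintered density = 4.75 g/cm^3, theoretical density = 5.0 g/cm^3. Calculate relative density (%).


Relative = 4.75 / 5.0 * 100 = 95.0%

95.0


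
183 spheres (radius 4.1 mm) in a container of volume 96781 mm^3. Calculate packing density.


V_sphere = 4/3*pi*4.1^3 = 288.6956 mm^3
Total V = 183*288.6956 = 52831.2948 mm^3
PD = 52831.2948 / 96781 = 0.546

0.546


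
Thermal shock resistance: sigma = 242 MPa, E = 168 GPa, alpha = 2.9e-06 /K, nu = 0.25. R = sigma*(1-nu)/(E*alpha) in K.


R = 242*(1-0.25)/(168*1000*2.9e-06) = 373 K

373


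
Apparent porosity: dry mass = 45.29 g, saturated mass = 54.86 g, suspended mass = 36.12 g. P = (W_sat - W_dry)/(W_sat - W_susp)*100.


P = (54.86 - 45.29) / (54.86 - 36.12) * 100 = 9.57 / 18.74 * 100 = 51.1%

51.1


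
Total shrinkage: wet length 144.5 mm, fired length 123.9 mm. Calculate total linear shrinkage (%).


TS = (144.5 - 123.9) / 144.5 * 100 = 14.26%

14.26


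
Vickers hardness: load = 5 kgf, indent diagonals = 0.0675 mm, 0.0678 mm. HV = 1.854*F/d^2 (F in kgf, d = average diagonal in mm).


d_avg = (0.0675+0.0678)/2 = 0.06765 mm
HV = 1.854*5/0.06765^2 = 2026

2026


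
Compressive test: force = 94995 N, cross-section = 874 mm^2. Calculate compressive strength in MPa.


CS = 94995 / 874 = 108.7 MPa

108.7


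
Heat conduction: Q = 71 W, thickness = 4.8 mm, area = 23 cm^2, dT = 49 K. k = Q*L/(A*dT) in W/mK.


k = 71*4.8/1000/(23/10000*49) = 3.02 W/mK

3.02


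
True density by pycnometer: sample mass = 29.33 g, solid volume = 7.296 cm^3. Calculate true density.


TD = 29.33 / 7.296 = 4.02 g/cm^3

4.02


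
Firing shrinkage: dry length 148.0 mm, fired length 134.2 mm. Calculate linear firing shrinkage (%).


FS = (148.0 - 134.2) / 148.0 * 100 = 9.32%

9.32


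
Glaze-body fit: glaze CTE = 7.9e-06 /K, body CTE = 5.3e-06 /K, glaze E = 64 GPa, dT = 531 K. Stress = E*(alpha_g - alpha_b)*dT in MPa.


Stress = 64*1000*(7.9e-06 - 5.3e-06)*531 = 88.4 MPa

88.4


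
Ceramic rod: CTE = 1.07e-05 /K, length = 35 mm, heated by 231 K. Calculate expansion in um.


dL = 1.07e-05 * 35 * 231 * 1000 = 86.51 um

86.51


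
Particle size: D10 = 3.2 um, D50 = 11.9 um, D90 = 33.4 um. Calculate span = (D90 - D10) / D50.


Span = (33.4 - 3.2) / 11.9 = 30.2 / 11.9 = 2.538

2.538


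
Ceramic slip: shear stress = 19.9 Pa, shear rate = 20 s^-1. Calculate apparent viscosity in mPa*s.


eta = tau/gamma * 1000 = 19.9/20 * 1000 = 995.0 mPa*s

995.0


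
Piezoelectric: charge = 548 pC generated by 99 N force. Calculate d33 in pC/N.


d33 = 548 / 99 = 5.5 pC/N

5.5


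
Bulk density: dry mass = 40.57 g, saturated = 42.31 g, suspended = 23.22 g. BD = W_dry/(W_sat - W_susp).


BD = 40.57 / (42.31 - 23.22) = 40.57 / 19.09 = 2.125 g/cm^3

2.125


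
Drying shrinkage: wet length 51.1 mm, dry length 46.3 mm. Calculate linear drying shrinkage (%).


DS = (51.1 - 46.3) / 51.1 * 100 = 9.39%

9.39


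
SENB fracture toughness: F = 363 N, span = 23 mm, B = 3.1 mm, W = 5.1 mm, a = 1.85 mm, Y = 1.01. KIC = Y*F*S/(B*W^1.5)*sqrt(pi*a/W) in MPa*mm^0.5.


KIC = 1.01*363*23/(3.1*5.1^1.5)*sqrt(pi*1.85/5.1) = 252.12

252.12


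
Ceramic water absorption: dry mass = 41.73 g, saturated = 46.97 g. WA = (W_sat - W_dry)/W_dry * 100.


WA = (46.97 - 41.73) / 41.73 * 100 = 12.56%

12.56


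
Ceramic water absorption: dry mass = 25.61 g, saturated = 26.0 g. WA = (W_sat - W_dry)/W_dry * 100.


WA = (26.0 - 25.61) / 25.61 * 100 = 1.52%

1.52


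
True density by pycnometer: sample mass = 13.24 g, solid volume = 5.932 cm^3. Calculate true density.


TD = 13.24 / 5.932 = 2.232 g/cm^3

2.232


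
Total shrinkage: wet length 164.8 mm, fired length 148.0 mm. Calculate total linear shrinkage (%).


TS = (164.8 - 148.0) / 164.8 * 100 = 10.19%

10.19


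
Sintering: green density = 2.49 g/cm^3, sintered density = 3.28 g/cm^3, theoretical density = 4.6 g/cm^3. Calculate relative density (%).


Relative = 3.28 / 4.6 * 100 = 71.3%

71.3


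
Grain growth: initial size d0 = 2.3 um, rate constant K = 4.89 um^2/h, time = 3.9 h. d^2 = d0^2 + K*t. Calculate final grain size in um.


d^2 = 2.3^2 + 4.89*3.9 = 24.361
d = sqrt(24.361) = 4.94 um

4.94


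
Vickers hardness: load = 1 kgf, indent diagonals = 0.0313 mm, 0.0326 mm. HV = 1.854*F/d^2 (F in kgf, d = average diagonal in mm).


d_avg = (0.0313+0.0326)/2 = 0.03195 mm
HV = 1.854*1/0.03195^2 = 1816

1816


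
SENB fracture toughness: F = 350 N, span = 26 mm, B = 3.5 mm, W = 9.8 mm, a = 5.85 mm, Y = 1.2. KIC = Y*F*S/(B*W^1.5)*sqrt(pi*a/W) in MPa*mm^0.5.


KIC = 1.2*350*26/(3.5*9.8^1.5)*sqrt(pi*5.85/9.8) = 139.27

139.27


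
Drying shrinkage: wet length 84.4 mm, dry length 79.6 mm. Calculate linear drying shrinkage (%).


DS = (84.4 - 79.6) / 84.4 * 100 = 5.69%

5.69


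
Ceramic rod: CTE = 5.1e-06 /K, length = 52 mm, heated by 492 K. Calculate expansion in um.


dL = 5.1e-06 * 52 * 492 * 1000 = 130.478 um

130.478


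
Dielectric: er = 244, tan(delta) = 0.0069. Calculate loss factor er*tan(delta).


Loss = 244 * 0.0069 = 1.684

1.684


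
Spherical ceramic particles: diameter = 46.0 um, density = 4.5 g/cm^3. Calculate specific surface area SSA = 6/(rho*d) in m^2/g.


SSA = 6 / (4.5 * 46.0) = 0.029 m^2/g

0.029


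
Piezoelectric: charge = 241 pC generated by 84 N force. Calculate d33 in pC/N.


d33 = 241 / 84 = 2.9 pC/N

2.9


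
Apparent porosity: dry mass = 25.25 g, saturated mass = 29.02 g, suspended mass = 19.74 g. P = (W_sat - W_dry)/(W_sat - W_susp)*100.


P = (29.02 - 25.25) / (29.02 - 19.74) * 100 = 3.77 / 9.28 * 100 = 40.6%

40.6


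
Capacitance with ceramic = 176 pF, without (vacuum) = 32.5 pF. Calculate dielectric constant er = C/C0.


er = 176 / 32.5 = 5.42

5.42


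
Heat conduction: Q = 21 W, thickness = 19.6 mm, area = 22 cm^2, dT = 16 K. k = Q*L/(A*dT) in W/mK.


k = 21*19.6/1000/(22/10000*16) = 11.69 W/mK

11.69


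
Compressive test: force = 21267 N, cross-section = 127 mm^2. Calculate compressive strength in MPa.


CS = 21267 / 127 = 167.5 MPa

167.5


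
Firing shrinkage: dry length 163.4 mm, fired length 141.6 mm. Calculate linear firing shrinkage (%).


FS = (163.4 - 141.6) / 163.4 * 100 = 13.34%

13.34


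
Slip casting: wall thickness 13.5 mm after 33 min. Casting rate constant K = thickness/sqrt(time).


K = 13.5 / sqrt(33) = 13.5 / 5.7446 = 2.35 mm/min^0.5

2.35


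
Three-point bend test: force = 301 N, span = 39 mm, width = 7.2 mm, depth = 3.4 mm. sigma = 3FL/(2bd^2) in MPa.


sigma = 3*301*39/(2*7.2*3.4^2) = 211.6 MPa

211.6


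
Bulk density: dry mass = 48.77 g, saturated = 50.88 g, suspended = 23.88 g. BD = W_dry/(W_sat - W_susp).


BD = 48.77 / (50.88 - 23.88) = 48.77 / 27.0 = 1.806 g/cm^3

1.806


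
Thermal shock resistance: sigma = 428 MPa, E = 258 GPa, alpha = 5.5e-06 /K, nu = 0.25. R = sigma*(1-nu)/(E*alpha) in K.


R = 428*(1-0.25)/(258*1000*5.5e-06) = 226 K

226


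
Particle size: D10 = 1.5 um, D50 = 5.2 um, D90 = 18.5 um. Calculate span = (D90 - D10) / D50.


Span = (18.5 - 1.5) / 5.2 = 17.0 / 5.2 = 3.269

3.269


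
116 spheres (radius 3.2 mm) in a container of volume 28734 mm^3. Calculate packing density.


V_sphere = 4/3*pi*3.2^3 = 137.2583 mm^3
Total V = 116*137.2583 = 15921.9628 mm^3
PD = 15921.9628 / 28734 = 0.554

0.554


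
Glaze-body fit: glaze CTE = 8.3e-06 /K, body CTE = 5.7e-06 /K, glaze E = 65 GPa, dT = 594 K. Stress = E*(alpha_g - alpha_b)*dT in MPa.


Stress = 65*1000*(8.3e-06 - 5.7e-06)*594 = 100.4 MPa

100.4


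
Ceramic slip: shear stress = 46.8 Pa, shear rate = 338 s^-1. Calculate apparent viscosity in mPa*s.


eta = tau/gamma * 1000 = 46.8/338 * 1000 = 138.5 mPa*s

138.5


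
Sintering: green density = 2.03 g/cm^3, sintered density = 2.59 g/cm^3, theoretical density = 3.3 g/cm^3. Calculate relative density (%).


Relative = 2.59 / 3.3 * 100 = 78.5%

78.5


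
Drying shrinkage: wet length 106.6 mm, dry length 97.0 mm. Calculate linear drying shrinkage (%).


DS = (106.6 - 97.0) / 106.6 * 100 = 9.01%

9.01


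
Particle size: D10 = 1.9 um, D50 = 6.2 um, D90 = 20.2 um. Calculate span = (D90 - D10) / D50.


Span = (20.2 - 1.9) / 6.2 = 18.3 / 6.2 = 2.952

2.952


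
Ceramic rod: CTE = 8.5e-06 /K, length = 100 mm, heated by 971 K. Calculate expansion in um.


dL = 8.5e-06 * 100 * 971 * 1000 = 825.35 um

825.35


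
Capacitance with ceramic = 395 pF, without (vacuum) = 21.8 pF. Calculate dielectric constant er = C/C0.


er = 395 / 21.8 = 18.12

18.12


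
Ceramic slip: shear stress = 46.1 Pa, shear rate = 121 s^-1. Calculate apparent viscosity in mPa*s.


eta = tau/gamma * 1000 = 46.1/121 * 1000 = 381.0 mPa*s

381.0


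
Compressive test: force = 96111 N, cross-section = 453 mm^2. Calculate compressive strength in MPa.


CS = 96111 / 453 = 212.2 MPa

212.2


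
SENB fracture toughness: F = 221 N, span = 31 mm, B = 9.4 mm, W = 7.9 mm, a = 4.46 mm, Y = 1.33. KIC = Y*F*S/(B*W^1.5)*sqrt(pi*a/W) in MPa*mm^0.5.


KIC = 1.33*221*31/(9.4*7.9^1.5)*sqrt(pi*4.46/7.9) = 58.14

58.14


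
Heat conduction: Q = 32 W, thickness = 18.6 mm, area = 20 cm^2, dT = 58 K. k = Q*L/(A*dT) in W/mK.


k = 32*18.6/1000/(20/10000*58) = 5.13 W/mK

5.13


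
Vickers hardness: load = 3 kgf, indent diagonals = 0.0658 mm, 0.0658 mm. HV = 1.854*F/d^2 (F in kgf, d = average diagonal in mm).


d_avg = (0.0658+0.0658)/2 = 0.0658 mm
HV = 1.854*3/0.0658^2 = 1285

1285


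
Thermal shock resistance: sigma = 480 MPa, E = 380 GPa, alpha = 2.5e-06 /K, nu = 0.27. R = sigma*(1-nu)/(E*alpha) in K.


R = 480*(1-0.27)/(380*1000*2.5e-06) = 369 K

369


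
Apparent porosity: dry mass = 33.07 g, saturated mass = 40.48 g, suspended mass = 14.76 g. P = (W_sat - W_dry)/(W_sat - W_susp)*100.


P = (40.48 - 33.07) / (40.48 - 14.76) * 100 = 7.41 / 25.72 * 100 = 28.8%

28.8


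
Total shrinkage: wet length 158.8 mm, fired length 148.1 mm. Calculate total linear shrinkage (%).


TS = (158.8 - 148.1) / 158.8 * 100 = 6.74%

6.74


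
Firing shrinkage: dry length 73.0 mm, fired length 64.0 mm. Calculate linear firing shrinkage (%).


FS = (73.0 - 64.0) / 73.0 * 100 = 12.33%

12.33


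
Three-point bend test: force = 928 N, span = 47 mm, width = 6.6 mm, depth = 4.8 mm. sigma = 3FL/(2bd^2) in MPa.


sigma = 3*928*47/(2*6.6*4.8^2) = 430.2 MPa

430.2


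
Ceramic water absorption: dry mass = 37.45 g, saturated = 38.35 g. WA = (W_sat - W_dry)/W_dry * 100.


WA = (38.35 - 37.45) / 37.45 * 100 = 2.4%

2.4


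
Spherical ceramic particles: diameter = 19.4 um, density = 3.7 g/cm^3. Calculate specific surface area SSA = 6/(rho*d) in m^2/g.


SSA = 6 / (3.7 * 19.4) = 0.084 m^2/g

0.084


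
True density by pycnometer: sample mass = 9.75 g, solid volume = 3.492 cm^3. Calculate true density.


TD = 9.75 / 3.492 = 2.792 g/cm^3

2.792


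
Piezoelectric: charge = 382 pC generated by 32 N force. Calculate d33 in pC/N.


d33 = 382 / 32 = 11.9 pC/N

11.9


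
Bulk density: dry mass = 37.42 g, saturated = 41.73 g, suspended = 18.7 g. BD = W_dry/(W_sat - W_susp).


BD = 37.42 / (41.73 - 18.7) = 37.42 / 23.03 = 1.625 g/cm^3

1.625


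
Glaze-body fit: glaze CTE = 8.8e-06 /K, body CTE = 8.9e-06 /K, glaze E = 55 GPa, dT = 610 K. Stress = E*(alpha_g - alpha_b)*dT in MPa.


Stress = 55*1000*(8.8e-06 - 8.9e-06)*610 = -3.4 MPa

-3.4


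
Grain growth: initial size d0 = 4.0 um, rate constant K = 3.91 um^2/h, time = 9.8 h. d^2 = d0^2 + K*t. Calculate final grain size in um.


d^2 = 4.0^2 + 3.91*9.8 = 54.318
d = sqrt(54.318) = 7.37 um

7.37


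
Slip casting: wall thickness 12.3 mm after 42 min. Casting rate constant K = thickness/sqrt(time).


K = 12.3 / sqrt(42) = 12.3 / 6.4807 = 1.898 mm/min^0.5

1.898


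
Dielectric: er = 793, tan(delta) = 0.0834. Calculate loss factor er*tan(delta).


Loss = 793 * 0.0834 = 66.136

66.136


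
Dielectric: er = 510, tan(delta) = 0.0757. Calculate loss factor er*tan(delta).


Loss = 510 * 0.0757 = 38.607

38.607


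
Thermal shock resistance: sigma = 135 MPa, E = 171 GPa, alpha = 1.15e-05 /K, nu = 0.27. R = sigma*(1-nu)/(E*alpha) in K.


R = 135*(1-0.27)/(171*1000*1.15e-05) = 50 K

50


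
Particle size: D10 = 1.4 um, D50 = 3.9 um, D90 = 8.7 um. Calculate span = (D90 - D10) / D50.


Span = (8.7 - 1.4) / 3.9 = 7.3 / 3.9 = 1.872

1.872


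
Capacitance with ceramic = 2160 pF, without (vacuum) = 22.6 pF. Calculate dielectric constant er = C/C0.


er = 2160 / 22.6 = 95.58

95.58


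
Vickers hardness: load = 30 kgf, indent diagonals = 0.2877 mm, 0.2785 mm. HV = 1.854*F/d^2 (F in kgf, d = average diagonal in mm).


d_avg = (0.2877+0.2785)/2 = 0.2831 mm
HV = 1.854*30/0.2831^2 = 694

694


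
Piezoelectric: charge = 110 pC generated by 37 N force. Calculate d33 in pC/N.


d33 = 110 / 37 = 3.0 pC/N

3.0


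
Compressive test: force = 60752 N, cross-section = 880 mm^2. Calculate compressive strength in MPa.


CS = 60752 / 880 = 69.0 MPa

69.0


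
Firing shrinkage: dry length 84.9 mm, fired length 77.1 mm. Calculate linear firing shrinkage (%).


FS = (84.9 - 77.1) / 84.9 * 100 = 9.19%

9.19


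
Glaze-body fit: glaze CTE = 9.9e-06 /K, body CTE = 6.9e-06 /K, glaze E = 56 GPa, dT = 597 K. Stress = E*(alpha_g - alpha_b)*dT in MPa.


Stress = 56*1000*(9.9e-06 - 6.9e-06)*597 = 100.3 MPa

100.3


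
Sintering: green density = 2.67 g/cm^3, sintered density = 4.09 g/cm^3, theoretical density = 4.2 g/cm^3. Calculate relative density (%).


Relative = 4.09 / 4.2 * 100 = 97.4%

97.4


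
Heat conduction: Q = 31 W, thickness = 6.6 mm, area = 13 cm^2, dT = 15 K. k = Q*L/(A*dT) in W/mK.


k = 31*6.6/1000/(13/10000*15) = 10.49 W/mK

10.49


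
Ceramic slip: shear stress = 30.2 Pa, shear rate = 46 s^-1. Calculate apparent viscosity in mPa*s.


eta = tau/gamma * 1000 = 30.2/46 * 1000 = 656.5 mPa*s

656.5


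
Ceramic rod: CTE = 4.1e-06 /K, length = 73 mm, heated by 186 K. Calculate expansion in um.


dL = 4.1e-06 * 73 * 186 * 1000 = 55.67 um

55.67


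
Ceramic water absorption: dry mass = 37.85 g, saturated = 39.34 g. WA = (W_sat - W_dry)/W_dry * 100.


WA = (39.34 - 37.85) / 37.85 * 100 = 3.94%

3.94


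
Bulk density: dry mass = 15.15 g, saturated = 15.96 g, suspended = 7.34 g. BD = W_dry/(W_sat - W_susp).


BD = 15.15 / (15.96 - 7.34) = 15.15 / 8.62 = 1.758 g/cm^3

1.758


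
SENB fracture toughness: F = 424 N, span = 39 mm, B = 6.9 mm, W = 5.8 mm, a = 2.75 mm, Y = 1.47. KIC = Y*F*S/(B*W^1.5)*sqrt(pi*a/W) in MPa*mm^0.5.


KIC = 1.47*424*39/(6.9*5.8^1.5)*sqrt(pi*2.75/5.8) = 307.81

307.81


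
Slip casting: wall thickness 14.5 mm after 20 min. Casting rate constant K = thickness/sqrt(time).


K = 14.5 / sqrt(20) = 14.5 / 4.4721 = 3.242 mm/min^0.5

3.242


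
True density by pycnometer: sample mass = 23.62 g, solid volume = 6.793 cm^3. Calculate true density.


TD = 23.62 / 6.793 = 3.477 g/cm^3

3.477


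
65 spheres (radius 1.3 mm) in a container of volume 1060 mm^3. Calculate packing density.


V_sphere = 4/3*pi*1.3^3 = 9.2028 mm^3
Total V = 65*9.2028 = 598.182 mm^3
PD = 598.182 / 1060 = 0.564

0.564


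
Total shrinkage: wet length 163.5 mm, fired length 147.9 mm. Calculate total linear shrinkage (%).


TS = (163.5 - 147.9) / 163.5 * 100 = 9.54%

9.54


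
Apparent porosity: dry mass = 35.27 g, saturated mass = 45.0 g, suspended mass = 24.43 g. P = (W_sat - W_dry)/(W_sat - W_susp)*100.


P = (45.0 - 35.27) / (45.0 - 24.43) * 100 = 9.73 / 20.57 * 100 = 47.3%

47.3


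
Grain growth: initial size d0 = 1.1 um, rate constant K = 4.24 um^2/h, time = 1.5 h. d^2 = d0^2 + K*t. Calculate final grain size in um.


d^2 = 1.1^2 + 4.24*1.5 = 7.57
d = sqrt(7.57) = 2.75 um

2.75


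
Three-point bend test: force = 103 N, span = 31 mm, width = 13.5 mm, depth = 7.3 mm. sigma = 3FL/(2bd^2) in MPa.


sigma = 3*103*31/(2*13.5*7.3^2) = 6.7 MPa

6.7


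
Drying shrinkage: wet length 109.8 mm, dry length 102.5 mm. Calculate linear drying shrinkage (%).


DS = (109.8 - 102.5) / 109.8 * 100 = 6.65%

6.65


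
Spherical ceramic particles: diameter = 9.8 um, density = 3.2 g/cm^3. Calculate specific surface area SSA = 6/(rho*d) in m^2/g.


SSA = 6 / (3.2 * 9.8) = 0.191 m^2/g

0.191


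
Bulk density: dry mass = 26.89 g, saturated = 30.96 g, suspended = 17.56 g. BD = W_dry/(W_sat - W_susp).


BD = 26.89 / (30.96 - 17.56) = 26.89 / 13.4 = 2.007 g/cm^3

2.007


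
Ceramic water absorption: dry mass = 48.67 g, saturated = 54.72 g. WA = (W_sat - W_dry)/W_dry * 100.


WA = (54.72 - 48.67) / 48.67 * 100 = 12.43%

12.43


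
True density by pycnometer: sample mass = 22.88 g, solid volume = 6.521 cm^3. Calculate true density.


TD = 22.88 / 6.521 = 3.509 g/cm^3

3.509


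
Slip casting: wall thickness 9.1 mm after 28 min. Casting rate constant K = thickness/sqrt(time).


K = 9.1 / sqrt(28) = 9.1 / 5.2915 = 1.72 mm/min^0.5

1.72


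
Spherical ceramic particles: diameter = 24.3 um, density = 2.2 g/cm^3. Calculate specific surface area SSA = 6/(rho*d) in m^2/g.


SSA = 6 / (2.2 * 24.3) = 0.112 m^2/g

0.112


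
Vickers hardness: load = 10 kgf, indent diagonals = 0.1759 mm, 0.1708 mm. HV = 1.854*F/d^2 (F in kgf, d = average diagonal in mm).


d_avg = (0.1759+0.1708)/2 = 0.17335 mm
HV = 1.854*10/0.17335^2 = 617

617


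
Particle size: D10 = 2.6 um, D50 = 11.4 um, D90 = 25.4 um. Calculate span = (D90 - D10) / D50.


Span = (25.4 - 2.6) / 11.4 = 22.8 / 11.4 = 2.0

2.0


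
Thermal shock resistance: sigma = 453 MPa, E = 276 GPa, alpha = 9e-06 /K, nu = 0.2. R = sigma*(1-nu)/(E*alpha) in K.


R = 453*(1-0.2)/(276*1000*9e-06) = 146 K

146


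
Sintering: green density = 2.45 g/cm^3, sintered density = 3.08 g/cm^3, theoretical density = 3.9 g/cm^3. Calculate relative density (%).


Relative = 3.08 / 3.9 * 100 = 79.0%

79.0


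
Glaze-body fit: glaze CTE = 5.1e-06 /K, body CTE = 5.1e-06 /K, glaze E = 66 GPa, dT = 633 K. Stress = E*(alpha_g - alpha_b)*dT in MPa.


Stress = 66*1000*(5.1e-06 - 5.1e-06)*633 = 0.0 MPa

0.0


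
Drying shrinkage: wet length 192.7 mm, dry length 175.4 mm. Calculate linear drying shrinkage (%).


DS = (192.7 - 175.4) / 192.7 * 100 = 8.98%

8.98


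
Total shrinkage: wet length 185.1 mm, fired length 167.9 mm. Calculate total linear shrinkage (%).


TS = (185.1 - 167.9) / 185.1 * 100 = 9.29%

9.29


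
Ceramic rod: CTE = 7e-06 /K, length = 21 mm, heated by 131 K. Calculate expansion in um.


dL = 7e-06 * 21 * 131 * 1000 = 19.257 um

19.257


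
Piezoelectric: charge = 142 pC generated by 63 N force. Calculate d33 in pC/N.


d33 = 142 / 63 = 2.3 pC/N

2.3


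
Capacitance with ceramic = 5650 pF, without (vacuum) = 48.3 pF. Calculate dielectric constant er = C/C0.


er = 5650 / 48.3 = 116.98

116.98


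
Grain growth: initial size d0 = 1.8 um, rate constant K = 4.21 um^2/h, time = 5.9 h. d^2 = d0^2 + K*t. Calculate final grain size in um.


d^2 = 1.8^2 + 4.21*5.9 = 28.079
d = sqrt(28.079) = 5.3 um

5.3


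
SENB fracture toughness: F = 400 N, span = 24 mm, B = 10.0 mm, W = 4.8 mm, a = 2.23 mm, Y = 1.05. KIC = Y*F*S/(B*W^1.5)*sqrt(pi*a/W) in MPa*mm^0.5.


KIC = 1.05*400*24/(10.0*4.8^1.5)*sqrt(pi*2.23/4.8) = 115.8

115.8


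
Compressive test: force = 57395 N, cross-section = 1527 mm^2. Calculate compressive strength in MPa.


CS = 57395 / 1527 = 37.6 MPa

37.6


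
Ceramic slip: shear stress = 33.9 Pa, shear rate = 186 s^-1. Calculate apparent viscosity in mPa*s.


eta = tau/gamma * 1000 = 33.9/186 * 1000 = 182.3 mPa*s

182.3


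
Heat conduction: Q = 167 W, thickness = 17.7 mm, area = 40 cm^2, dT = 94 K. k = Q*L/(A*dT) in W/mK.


k = 167*17.7/1000/(40/10000*94) = 7.86 W/mK

7.86


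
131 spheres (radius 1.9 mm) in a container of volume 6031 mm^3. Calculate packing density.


V_sphere = 4/3*pi*1.9^3 = 28.7309 mm^3
Total V = 131*28.7309 = 3763.7479 mm^3
PD = 3763.7479 / 6031 = 0.624

0.624


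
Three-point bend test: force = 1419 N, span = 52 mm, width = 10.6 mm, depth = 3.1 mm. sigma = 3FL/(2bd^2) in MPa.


sigma = 3*1419*52/(2*10.6*3.1^2) = 1086.5 MPa

1086.5


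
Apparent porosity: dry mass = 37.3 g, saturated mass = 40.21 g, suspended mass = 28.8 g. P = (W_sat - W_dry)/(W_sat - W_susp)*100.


P = (40.21 - 37.3) / (40.21 - 28.8) * 100 = 2.91 / 11.41 * 100 = 25.5%

25.5


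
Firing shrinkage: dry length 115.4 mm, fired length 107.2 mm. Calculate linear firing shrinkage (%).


FS = (115.4 - 107.2) / 115.4 * 100 = 7.11%

7.11


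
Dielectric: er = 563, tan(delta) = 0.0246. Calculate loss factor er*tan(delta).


Loss = 563 * 0.0246 = 13.85

13.85


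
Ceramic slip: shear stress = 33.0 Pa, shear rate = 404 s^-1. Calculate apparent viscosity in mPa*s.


eta = tau/gamma * 1000 = 33.0/404 * 1000 = 81.7 mPa*s

81.7


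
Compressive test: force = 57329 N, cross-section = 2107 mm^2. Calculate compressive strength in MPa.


CS = 57329 / 2107 = 27.2 MPa

27.2


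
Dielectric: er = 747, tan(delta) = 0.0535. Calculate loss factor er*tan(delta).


Loss = 747 * 0.0535 = 39.965

39.965


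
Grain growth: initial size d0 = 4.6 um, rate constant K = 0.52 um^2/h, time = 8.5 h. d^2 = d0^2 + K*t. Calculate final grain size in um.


d^2 = 4.6^2 + 0.52*8.5 = 25.58
d = sqrt(25.58) = 5.06 um

5.06


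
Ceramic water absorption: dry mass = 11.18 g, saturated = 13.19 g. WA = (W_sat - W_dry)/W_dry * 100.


WA = (13.19 - 11.18) / 11.18 * 100 = 17.98%

17.98


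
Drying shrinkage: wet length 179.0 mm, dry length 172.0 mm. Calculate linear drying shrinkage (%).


DS = (179.0 - 172.0) / 179.0 * 100 = 3.91%

3.91


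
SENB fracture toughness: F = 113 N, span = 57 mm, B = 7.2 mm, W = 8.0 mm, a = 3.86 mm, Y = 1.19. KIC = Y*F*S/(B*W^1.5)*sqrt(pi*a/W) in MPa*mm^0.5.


KIC = 1.19*113*57/(7.2*8.0^1.5)*sqrt(pi*3.86/8.0) = 57.92

57.92


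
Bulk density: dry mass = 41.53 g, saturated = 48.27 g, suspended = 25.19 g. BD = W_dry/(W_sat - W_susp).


BD = 41.53 / (48.27 - 25.19) = 41.53 / 23.08 = 1.799 g/cm^3

1.799


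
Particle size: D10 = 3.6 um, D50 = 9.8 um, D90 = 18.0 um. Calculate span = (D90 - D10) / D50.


Span = (18.0 - 3.6) / 9.8 = 14.4 / 9.8 = 1.469

1.469


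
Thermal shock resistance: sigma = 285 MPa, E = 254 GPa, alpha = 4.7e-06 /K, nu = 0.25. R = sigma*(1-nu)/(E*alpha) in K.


R = 285*(1-0.25)/(254*1000*4.7e-06) = 179 K

179


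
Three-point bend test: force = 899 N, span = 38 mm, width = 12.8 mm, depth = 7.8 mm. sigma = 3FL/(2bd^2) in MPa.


sigma = 3*899*38/(2*12.8*7.8^2) = 65.8 MPa

65.8


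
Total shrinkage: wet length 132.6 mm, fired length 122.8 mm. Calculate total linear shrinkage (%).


TS = (132.6 - 122.8) / 132.6 * 100 = 7.39%

7.39


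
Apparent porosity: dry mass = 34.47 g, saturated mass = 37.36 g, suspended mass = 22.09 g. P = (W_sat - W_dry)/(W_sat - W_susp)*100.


P = (37.36 - 34.47) / (37.36 - 22.09) * 100 = 2.89 / 15.27 * 100 = 18.9%

18.9


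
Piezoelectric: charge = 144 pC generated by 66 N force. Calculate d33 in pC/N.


d33 = 144 / 66 = 2.2 pC/N

2.2


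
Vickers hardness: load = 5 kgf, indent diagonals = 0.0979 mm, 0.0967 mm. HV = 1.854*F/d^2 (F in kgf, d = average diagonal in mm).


d_avg = (0.0979+0.0967)/2 = 0.0973 mm
HV = 1.854*5/0.0973^2 = 979

979


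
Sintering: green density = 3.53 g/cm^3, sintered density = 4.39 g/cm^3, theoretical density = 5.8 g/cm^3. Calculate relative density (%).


Relative = 4.39 / 5.8 * 100 = 75.7%

75.7


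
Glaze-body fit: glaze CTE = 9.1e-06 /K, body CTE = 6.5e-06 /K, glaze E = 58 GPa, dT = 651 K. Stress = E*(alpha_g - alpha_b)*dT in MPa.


Stress = 58*1000*(9.1e-06 - 6.5e-06)*651 = 98.2 MPa

98.2


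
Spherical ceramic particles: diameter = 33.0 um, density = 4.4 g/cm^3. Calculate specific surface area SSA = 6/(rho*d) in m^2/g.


SSA = 6 / (4.4 * 33.0) = 0.041 m^2/g

0.041


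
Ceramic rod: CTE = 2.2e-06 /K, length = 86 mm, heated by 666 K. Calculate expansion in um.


dL = 2.2e-06 * 86 * 666 * 1000 = 126.007 um

126.007


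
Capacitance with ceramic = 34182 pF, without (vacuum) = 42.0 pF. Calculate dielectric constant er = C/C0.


er = 34182 / 42.0 = 813.86

813.86


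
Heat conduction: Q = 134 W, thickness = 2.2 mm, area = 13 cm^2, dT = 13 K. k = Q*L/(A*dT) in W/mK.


k = 134*2.2/1000/(13/10000*13) = 17.44 W/mK

17.44


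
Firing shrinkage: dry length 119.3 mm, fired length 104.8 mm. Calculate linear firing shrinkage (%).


FS = (119.3 - 104.8) / 119.3 * 100 = 12.15%

12.15


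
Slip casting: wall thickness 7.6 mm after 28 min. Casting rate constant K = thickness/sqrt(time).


K = 7.6 / sqrt(28) = 7.6 / 5.2915 = 1.436 mm/min^0.5

1.436


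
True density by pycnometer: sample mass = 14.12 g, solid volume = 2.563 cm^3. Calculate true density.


TD = 14.12 / 2.563 = 5.509 g/cm^3

5.509


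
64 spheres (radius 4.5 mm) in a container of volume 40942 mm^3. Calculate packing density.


V_sphere = 4/3*pi*4.5^3 = 381.7035 mm^3
Total V = 64*381.7035 = 24429.024 mm^3
PD = 24429.024 / 40942 = 0.597

0.597


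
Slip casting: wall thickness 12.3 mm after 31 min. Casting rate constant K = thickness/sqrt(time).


K = 12.3 / sqrt(31) = 12.3 / 5.5678 = 2.209 mm/min^0.5

2.209


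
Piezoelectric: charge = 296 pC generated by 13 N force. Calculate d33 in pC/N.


d33 = 296 / 13 = 22.8 pC/N

22.8


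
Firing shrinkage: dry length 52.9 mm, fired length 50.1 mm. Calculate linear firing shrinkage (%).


FS = (52.9 - 50.1) / 52.9 * 100 = 5.29%

5.29


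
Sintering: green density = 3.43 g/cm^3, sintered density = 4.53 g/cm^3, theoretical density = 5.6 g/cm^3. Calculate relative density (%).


Relative = 4.53 / 5.6 * 100 = 80.9%

80.9


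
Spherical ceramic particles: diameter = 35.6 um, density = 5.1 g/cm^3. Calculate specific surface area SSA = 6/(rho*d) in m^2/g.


SSA = 6 / (5.1 * 35.6) = 0.033 m^2/g

0.033


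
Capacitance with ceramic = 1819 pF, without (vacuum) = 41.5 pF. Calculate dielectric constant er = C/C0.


er = 1819 / 41.5 = 43.83

43.83


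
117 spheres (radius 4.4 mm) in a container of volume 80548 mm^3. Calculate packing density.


V_sphere = 4/3*pi*4.4^3 = 356.8179 mm^3
Total V = 117*356.8179 = 41747.6943 mm^3
PD = 41747.6943 / 80548 = 0.518

0.518


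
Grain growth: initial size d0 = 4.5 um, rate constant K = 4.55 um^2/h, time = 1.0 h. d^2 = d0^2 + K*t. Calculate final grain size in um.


d^2 = 4.5^2 + 4.55*1.0 = 24.8
d = sqrt(24.8) = 4.98 um

4.98


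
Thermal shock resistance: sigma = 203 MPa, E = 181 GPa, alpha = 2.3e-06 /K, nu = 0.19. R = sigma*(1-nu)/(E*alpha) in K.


R = 203*(1-0.19)/(181*1000*2.3e-06) = 395 K

395


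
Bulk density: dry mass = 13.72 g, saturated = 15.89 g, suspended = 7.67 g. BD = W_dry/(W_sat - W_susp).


BD = 13.72 / (15.89 - 7.67) = 13.72 / 8.22 = 1.669 g/cm^3

1.669


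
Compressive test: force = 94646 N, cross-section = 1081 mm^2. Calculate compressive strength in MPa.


CS = 94646 / 1081 = 87.6 MPa

87.6


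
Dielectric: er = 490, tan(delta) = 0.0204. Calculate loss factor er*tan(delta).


Loss = 490 * 0.0204 = 9.996

9.996


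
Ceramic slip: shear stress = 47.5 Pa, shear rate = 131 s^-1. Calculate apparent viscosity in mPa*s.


eta = tau/gamma * 1000 = 47.5/131 * 1000 = 362.6 mPa*s

362.6


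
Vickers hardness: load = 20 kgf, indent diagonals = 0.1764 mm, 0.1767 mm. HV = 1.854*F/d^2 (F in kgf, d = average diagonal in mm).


d_avg = (0.1764+0.1767)/2 = 0.17655 mm
HV = 1.854*20/0.17655^2 = 1190

1190


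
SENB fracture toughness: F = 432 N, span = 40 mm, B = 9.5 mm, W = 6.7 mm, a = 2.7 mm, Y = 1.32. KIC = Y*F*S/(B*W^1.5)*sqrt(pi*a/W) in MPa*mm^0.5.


KIC = 1.32*432*40/(9.5*6.7^1.5)*sqrt(pi*2.7/6.7) = 155.78

155.78


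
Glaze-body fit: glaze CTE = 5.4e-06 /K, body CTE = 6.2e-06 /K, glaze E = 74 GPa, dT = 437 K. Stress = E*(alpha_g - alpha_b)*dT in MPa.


Stress = 74*1000*(5.4e-06 - 6.2e-06)*437 = -25.9 MPa

-25.9


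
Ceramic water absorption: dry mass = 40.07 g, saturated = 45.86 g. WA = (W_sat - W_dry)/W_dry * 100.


WA = (45.86 - 40.07) / 40.07 * 100 = 14.45%

14.45


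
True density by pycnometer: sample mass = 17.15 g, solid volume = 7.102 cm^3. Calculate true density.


TD = 17.15 / 7.102 = 2.415 g/cm^3

2.415


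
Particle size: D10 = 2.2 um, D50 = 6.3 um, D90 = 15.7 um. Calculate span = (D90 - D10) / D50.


Span = (15.7 - 2.2) / 6.3 = 13.5 / 6.3 = 2.143

2.143


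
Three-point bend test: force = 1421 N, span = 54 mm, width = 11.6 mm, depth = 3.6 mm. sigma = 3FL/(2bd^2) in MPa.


sigma = 3*1421*54/(2*11.6*3.6^2) = 765.6 MPa

765.6


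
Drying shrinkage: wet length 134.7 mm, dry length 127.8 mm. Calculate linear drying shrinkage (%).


DS = (134.7 - 127.8) / 134.7 * 100 = 5.12%

5.12


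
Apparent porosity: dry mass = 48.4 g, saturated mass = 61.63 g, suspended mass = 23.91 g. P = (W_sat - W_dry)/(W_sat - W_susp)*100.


P = (61.63 - 48.4) / (61.63 - 23.91) * 100 = 13.23 / 37.72 * 100 = 35.1%

35.1


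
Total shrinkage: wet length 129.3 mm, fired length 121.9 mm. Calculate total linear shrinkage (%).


TS = (129.3 - 121.9) / 129.3 * 100 = 5.72%

5.72


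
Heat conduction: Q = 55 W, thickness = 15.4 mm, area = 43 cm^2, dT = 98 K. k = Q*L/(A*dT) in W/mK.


k = 55*15.4/1000/(43/10000*98) = 2.01 W/mK

2.01


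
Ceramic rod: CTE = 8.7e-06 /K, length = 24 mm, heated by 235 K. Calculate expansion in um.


dL = 8.7e-06 * 24 * 235 * 1000 = 49.068 um

49.068


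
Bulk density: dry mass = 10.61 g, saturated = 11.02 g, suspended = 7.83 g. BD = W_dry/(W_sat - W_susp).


BD = 10.61 / (11.02 - 7.83) = 10.61 / 3.19 = 3.326 g/cm^3

3.326


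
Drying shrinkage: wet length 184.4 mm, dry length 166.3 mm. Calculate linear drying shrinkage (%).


DS = (184.4 - 166.3) / 184.4 * 100 = 9.82%

9.82


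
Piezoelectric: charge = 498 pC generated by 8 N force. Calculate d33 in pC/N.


d33 = 498 / 8 = 62.3 pC/N

62.3


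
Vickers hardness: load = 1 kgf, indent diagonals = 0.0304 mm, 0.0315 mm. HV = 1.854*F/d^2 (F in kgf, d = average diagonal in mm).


d_avg = (0.0304+0.0315)/2 = 0.03095 mm
HV = 1.854*1/0.03095^2 = 1935

1935


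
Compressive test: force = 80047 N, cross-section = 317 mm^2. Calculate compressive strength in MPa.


CS = 80047 / 317 = 252.5 MPa

252.5


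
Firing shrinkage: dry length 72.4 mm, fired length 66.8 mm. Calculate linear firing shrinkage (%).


FS = (72.4 - 66.8) / 72.4 * 100 = 7.73%

7.73


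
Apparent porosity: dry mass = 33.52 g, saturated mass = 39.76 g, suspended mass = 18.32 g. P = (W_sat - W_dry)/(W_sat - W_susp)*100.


P = (39.76 - 33.52) / (39.76 - 18.32) * 100 = 6.24 / 21.44 * 100 = 29.1%

29.1


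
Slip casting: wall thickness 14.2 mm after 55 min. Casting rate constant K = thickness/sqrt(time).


K = 14.2 / sqrt(55) = 14.2 / 7.4162 = 1.915 mm/min^0.5

1.915


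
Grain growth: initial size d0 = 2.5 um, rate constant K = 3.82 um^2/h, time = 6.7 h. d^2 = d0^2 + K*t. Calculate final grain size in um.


d^2 = 2.5^2 + 3.82*6.7 = 31.844
d = sqrt(31.844) = 5.64 um

5.64


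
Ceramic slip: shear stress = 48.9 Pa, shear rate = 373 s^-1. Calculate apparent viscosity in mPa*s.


eta = tau/gamma * 1000 = 48.9/373 * 1000 = 131.1 mPa*s

131.1


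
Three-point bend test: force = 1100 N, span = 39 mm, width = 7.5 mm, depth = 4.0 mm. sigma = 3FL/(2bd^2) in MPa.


sigma = 3*1100*39/(2*7.5*4.0^2) = 536.3 MPa

536.3


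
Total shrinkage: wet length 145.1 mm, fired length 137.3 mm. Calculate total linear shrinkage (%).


TS = (145.1 - 137.3) / 145.1 * 100 = 5.38%

5.38


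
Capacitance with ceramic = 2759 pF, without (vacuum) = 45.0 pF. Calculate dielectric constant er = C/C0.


er = 2759 / 45.0 = 61.31

61.31


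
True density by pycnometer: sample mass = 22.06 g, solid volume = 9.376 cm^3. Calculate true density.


TD = 22.06 / 9.376 = 2.353 g/cm^3

2.353


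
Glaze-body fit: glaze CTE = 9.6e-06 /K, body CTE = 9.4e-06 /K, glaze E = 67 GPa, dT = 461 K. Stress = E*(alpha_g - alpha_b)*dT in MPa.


Stress = 67*1000*(9.6e-06 - 9.4e-06)*461 = 6.2 MPa

6.2


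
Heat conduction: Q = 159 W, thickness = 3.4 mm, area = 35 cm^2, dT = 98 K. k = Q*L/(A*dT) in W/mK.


k = 159*3.4/1000/(35/10000*98) = 1.58 W/mK

1.58


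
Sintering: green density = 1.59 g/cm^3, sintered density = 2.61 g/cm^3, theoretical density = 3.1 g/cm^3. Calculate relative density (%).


Relative = 2.61 / 3.1 * 100 = 84.2%

84.2


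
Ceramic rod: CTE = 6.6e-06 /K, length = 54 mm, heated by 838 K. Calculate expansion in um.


dL = 6.6e-06 * 54 * 838 * 1000 = 298.663 um

298.663


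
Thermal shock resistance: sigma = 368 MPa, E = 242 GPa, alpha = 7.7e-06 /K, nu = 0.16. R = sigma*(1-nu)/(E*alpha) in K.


R = 368*(1-0.16)/(242*1000*7.7e-06) = 166 K

166


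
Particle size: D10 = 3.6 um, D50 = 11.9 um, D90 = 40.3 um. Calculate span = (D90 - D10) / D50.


Span = (40.3 - 3.6) / 11.9 = 36.7 / 11.9 = 3.084

3.084


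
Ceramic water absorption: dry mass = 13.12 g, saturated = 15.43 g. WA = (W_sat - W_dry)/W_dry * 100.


WA = (15.43 - 13.12) / 13.12 * 100 = 17.61%

17.61


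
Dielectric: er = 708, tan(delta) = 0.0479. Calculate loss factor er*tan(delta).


Loss = 708 * 0.0479 = 33.913

33.913


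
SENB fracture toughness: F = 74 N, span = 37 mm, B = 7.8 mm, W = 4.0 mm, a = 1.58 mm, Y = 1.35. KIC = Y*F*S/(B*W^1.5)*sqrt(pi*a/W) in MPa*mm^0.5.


KIC = 1.35*74*37/(7.8*4.0^1.5)*sqrt(pi*1.58/4.0) = 65.99

65.99


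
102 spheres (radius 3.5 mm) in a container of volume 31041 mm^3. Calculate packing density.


V_sphere = 4/3*pi*3.5^3 = 179.5944 mm^3
Total V = 102*179.5944 = 18318.6288 mm^3
PD = 18318.6288 / 31041 = 0.59

0.59


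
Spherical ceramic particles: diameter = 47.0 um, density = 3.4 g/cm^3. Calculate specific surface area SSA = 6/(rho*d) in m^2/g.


SSA = 6 / (3.4 * 47.0) = 0.038 m^2/g

0.038


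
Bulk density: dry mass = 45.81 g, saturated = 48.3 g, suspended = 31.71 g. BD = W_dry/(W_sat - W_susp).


BD = 45.81 / (48.3 - 31.71) = 45.81 / 16.59 = 2.761 g/cm^3

2.761


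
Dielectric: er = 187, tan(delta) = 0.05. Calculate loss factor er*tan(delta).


Loss = 187 * 0.05 = 9.35

9.35


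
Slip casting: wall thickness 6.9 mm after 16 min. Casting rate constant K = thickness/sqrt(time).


K = 6.9 / sqrt(16) = 6.9 / 4.0 = 1.725 mm/min^0.5

1.725


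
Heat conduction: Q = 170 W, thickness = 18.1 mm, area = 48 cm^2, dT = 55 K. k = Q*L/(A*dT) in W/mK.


k = 170*18.1/1000/(48/10000*55) = 11.66 W/mK

11.66


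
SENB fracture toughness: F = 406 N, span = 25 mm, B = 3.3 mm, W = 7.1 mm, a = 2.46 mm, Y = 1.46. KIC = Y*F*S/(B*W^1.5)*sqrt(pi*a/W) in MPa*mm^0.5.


KIC = 1.46*406*25/(3.3*7.1^1.5)*sqrt(pi*2.46/7.1) = 247.65

247.65


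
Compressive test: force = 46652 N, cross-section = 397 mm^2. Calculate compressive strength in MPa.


CS = 46652 / 397 = 117.5 MPa

117.5


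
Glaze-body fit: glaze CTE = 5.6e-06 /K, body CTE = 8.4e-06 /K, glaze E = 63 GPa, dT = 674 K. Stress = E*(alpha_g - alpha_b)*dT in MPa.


Stress = 63*1000*(5.6e-06 - 8.4e-06)*674 = -118.9 MPa

-118.9


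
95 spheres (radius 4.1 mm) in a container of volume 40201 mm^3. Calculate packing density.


V_sphere = 4/3*pi*4.1^3 = 288.6956 mm^3
Total V = 95*288.6956 = 27426.082 mm^3
PD = 27426.082 / 40201 = 0.682

0.682


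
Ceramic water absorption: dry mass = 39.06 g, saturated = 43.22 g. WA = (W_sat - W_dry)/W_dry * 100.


WA = (43.22 - 39.06) / 39.06 * 100 = 10.65%

10.65


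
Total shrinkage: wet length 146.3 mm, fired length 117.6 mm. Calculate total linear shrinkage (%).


TS = (146.3 - 117.6) / 146.3 * 100 = 19.62%

19.62


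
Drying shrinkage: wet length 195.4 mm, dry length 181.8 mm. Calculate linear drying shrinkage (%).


DS = (195.4 - 181.8) / 195.4 * 100 = 6.96%

6.96


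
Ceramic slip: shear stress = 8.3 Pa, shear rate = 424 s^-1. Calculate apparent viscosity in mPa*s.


eta = tau/gamma * 1000 = 8.3/424 * 1000 = 19.6 mPa*s

19.6


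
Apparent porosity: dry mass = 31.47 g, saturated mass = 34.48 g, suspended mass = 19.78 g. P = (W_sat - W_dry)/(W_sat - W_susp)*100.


P = (34.48 - 31.47) / (34.48 - 19.78) * 100 = 3.01 / 14.7 * 100 = 20.5%

20.5


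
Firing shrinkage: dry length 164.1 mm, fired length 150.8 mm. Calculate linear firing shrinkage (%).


FS = (164.1 - 150.8) / 164.1 * 100 = 8.1%

8.1


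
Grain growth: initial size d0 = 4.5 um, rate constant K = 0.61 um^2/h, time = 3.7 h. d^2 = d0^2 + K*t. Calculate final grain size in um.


d^2 = 4.5^2 + 0.61*3.7 = 22.507
d = sqrt(22.507) = 4.74 um

4.74


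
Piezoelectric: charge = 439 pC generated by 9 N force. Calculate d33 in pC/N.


d33 = 439 / 9 = 48.8 pC/N

48.8


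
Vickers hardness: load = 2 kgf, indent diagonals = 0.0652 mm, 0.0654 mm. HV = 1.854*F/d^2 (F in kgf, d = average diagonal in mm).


d_avg = (0.0652+0.0654)/2 = 0.0653 mm
HV = 1.854*2/0.0653^2 = 870

870


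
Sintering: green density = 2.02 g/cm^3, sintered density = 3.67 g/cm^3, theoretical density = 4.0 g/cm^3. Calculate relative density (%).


Relative = 3.67 / 4.0 * 100 = 91.8%

91.8


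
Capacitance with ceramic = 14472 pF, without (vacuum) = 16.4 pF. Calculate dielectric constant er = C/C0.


er = 14472 / 16.4 = 882.44

882.44


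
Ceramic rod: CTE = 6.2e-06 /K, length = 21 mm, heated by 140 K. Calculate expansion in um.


dL = 6.2e-06 * 21 * 140 * 1000 = 18.228 um

18.228


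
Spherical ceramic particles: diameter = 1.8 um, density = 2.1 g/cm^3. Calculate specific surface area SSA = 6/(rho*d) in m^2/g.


SSA = 6 / (2.1 * 1.8) = 1.587 m^2/g

1.587


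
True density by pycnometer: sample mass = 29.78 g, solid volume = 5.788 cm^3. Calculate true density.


TD = 29.78 / 5.788 = 5.145 g/cm^3

5.145
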